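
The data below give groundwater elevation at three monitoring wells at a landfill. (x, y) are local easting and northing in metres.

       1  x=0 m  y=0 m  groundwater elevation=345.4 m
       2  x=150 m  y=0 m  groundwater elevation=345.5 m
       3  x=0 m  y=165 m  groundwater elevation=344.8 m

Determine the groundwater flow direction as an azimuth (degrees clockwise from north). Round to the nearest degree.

∂h/∂x = (345.5 − 345.4) / (150 − 0) = +0.0006667
∂h/∂y = (344.8 − 345.4) / (165 − 0) = -0.003636
Flow direction (−∇h) has components (-0.0006667 E, +0.003636 N).
Azimuth = atan2(E, N) = atan2(-0.0006667, +0.003636) = 349.6° ≈ 350°.

350°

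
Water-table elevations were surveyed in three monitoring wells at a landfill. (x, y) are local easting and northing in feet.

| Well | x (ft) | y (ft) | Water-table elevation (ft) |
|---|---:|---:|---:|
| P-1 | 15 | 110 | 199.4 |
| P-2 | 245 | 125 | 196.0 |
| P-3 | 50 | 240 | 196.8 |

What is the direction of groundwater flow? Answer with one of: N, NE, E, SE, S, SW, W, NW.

NE

Three-point gradient (reference P-1): Δ to P-2 = (230, 15, -3.4), Δ to P-3 = (35, 130, -2.6).
∂h/∂x = -0.01372, ∂h/∂y = -0.01631 (det = 29375).
Flow = −∇h = (+0.01372 east, +0.01631 north), which points northeast.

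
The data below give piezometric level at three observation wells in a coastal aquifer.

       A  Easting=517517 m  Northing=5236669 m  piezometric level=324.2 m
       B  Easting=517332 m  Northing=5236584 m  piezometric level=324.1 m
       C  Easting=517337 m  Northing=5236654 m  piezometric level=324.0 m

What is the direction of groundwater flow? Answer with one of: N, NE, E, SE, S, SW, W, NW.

NW

With h = a·x + b·y + c and A as origin, the differences give:
  (-185)·a + (-85)·b = -0.1
  (-180)·a + (-15)·b = -0.2
Eliminate b (×(-15) and ×(-85), subtract): -12525·a = -15.50 → a = ∂h/∂x = +0.001238
Back-substitute: b = ∂h/∂y = -0.001517.
Flow = −∇h = (-0.001238 east, +0.001517 north), which points northwest.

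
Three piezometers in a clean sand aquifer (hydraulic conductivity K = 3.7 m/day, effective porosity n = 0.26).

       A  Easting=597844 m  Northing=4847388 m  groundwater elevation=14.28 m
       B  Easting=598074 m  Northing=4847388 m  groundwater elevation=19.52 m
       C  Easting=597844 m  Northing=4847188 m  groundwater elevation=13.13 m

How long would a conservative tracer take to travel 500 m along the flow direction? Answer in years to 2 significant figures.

∂h/∂x = (19.52 − 14.28) / (598074 − 597844) = +0.02278
∂h/∂y = (13.13 − 14.28) / (4847188 − 4847388) = +0.005750
|∇h| = √(0.02278² + 0.005750²) = 0.02349
Seepage velocity v = K·i/n = 3.7 × 0.02349 / 0.26 = 0.3343 m/day.
t = 500 / 0.3343 = 1496 days = 4.1 years.

4.1 years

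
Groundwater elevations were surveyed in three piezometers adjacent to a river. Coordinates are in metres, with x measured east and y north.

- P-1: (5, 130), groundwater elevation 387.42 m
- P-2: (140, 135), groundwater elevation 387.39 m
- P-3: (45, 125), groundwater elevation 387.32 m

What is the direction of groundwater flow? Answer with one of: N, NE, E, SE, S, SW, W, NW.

Taking P-1 as reference: P-2−P-1 = (135, 5, -0.03); P-3−P-1 = (40, -5, -0.10).
Solve a·Δx + b·Δy = Δh: det = 135·(-5) − 40·5 = -875.
∂h/∂x = [(-0.03)·(-5) − (-0.10)·5] / -875 = -0.0007429
∂h/∂y = [135·(-0.10) − 40·(-0.03)] / -875 = +0.01406
Flow = −∇h = (+0.0007429 east, -0.01406 north), which points south.

S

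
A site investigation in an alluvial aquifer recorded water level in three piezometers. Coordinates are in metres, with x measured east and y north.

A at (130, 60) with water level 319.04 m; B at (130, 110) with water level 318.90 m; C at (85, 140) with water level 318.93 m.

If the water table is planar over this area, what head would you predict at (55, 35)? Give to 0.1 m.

319.3 m

Taking A as reference: B−A = (0, 50, -0.14); C−A = (-45, 80, -0.11).
Determinant of the coordinate differences = 0·80 − (-45)·50 = 2250.
∂h/∂x = [(-0.14)·80 − (-0.11)·50] / 2250 = -0.002533
∂h/∂y = [0·(-0.11) − (-45)·(-0.14)] / 2250 = -0.002800
h(55, 35) = 319.04 + (-0.002533)·(-75) + (-0.002800)·(-25) = 319.04 +0.190 +0.070 = 319.300 m.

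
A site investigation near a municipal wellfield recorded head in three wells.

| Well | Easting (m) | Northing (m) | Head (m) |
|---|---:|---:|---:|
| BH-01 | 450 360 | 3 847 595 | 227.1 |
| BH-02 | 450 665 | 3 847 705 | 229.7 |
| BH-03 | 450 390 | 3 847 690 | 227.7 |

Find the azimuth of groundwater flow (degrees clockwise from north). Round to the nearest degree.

240°

Differences from BH-01: to BH-02 (Δx, Δy, Δh) = (305, 110, +2.6); to BH-03 = (30, 95, +0.6).
Solve a·Δx + b·Δy = Δh: det = 305·95 − 30·110 = 25675.
∂h/∂x = [(+2.6)·95 − (+0.6)·110] / 25675 = +0.007050
∂h/∂y = [305·(+0.6) − 30·(+2.6)] / 25675 = +0.004090
Flow direction (−∇h) has components (-0.007050 E, -0.004090 N).
Azimuth = atan2(E, N) = atan2(-0.007050, -0.004090) = 239.9° ≈ 240°.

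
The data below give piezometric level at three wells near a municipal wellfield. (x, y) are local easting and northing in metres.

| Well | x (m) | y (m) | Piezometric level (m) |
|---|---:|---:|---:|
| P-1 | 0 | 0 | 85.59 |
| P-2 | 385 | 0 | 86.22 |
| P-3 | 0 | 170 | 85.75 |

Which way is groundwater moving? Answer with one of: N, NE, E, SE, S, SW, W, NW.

∂h/∂x = (86.22 − 85.59) / (385 − 0) = +0.001636
∂h/∂y = (85.75 − 85.59) / (170 − 0) = +0.0009412
Flow = −∇h = (-0.001636 east, -0.0009412 north), which points southwest.

SW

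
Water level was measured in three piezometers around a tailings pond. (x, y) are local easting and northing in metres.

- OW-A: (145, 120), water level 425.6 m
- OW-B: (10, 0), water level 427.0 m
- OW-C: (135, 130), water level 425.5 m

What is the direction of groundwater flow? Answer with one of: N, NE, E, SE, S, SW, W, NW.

N

Differences from OW-A: to OW-B (Δx, Δy, Δh) = (-135, -120, +1.4); to OW-C = (-10, 10, -0.1).
Determinant of the coordinate differences = (-135)·10 − (-10)·(-120) = -2550.
∂h/∂x = [(+1.4)·10 − (-0.1)·(-120)] / -2550 = -0.0007843
∂h/∂y = [(-135)·(-0.1) − (-10)·(+1.4)] / -2550 = -0.01078
Flow = −∇h = (+0.0007843 east, +0.01078 north), which points north.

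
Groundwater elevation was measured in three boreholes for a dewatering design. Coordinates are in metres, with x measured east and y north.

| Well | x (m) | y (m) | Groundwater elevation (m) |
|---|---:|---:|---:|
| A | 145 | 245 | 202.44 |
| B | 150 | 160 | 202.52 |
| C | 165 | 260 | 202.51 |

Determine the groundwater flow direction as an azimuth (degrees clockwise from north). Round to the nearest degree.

280°

Three-point gradient (reference A): Δ to B = (5, -85, +0.08), Δ to C = (20, 15, +0.07).
∂h/∂x = +0.004028, ∂h/∂y = -0.0007042 (det = 1775).
Flow direction (−∇h) has components (-0.004028 E, +0.0007042 N).
Azimuth = atan2(E, N) = atan2(-0.004028, +0.0007042) = 279.9° ≈ 280°.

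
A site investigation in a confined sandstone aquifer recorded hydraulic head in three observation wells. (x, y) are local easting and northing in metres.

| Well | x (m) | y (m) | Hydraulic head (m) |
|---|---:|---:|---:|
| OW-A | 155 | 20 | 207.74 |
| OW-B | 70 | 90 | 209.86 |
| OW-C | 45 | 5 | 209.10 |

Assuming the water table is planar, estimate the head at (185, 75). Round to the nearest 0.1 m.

Differences from OW-A: to OW-B (Δx, Δy, Δh) = (-85, 70, +2.12); to OW-C = (-110, -15, +1.36).
Determinant of the coordinate differences = (-85)·(-15) − (-110)·70 = 8975.
∂h/∂x = [(+2.12)·(-15) − (+1.36)·70] / 8975 = -0.01415
∂h/∂y = [(-85)·(+1.36) − (-110)·(+2.12)] / 8975 = +0.01310
h(185, 75) = 207.74 + (-0.01415)·(30) + (+0.01310)·(55) = 207.74 -0.425 +0.721 = 208.036 m.

208.0 m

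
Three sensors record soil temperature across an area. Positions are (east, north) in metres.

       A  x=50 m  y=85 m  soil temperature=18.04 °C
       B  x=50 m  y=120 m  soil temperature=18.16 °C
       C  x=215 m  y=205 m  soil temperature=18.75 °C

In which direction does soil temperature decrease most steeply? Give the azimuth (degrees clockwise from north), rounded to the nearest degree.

208°

Taking A as reference: B−A = (0, 35, +0.12); C−A = (165, 120, +0.71).
Determinant of the coordinate differences = 0·120 − 165·35 = -5775.
∂T/∂x = [(+0.12)·120 − (+0.71)·35] / -5775 = +0.001810
∂T/∂y = [0·(+0.71) − 165·(+0.12)] / -5775 = +0.003429
Steepest decrease is along −∇f: components (-0.001810 E, -0.003429 N).
Azimuth = atan2(-0.001810, -0.003429) = 207.8° ≈ 208°.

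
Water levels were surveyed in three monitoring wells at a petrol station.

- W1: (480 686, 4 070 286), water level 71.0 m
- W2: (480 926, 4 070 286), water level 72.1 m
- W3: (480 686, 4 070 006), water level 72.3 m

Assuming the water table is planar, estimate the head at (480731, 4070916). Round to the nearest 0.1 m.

∂h/∂x = (72.1 − 71.0) / (480926 − 480686) = +0.004583
∂h/∂y = (72.3 − 71.0) / (4070006 − 4070286) = -0.004643
h(480731, 4070916) = 71.0 + (+0.004583)·(45) + (-0.004643)·(630) = 71.0 +0.206 -2.925 = 68.281 m.

68.3 m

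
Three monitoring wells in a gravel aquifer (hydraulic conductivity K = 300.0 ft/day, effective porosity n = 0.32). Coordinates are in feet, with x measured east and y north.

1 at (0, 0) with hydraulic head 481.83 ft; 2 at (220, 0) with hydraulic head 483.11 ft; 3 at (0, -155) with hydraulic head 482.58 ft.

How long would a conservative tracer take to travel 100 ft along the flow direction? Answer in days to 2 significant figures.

14 days

∂h/∂x = (483.11 − 481.83) / (220 − 0) = +0.005818
∂h/∂y = (482.58 − 481.83) / (-155 − 0) = -0.004839
|∇h| = √(0.005818² + -0.004839²) = 0.007567
Seepage velocity v = K·i/n = 300.0 × 0.007567 / 0.32 = 7.094 ft/day.
t = 100 / 7.094 = 14.1 days.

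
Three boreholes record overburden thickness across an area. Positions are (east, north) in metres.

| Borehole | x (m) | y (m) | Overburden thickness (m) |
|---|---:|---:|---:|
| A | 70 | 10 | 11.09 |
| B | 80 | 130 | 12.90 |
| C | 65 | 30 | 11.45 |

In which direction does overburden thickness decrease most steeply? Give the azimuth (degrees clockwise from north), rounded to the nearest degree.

Differences from A: to B (Δx, Δy, Δh) = (10, 120, +1.81); to C = (-5, 20, +0.36).
Determinant of the coordinate differences = 10·20 − (-5)·120 = 800.
∂d/∂x = [(+1.81)·20 − (+0.36)·120] / 800 = -0.008750
∂d/∂y = [10·(+0.36) − (-5)·(+1.81)] / 800 = +0.01581
Steepest decrease is along −∇f: components (+0.008750 E, -0.01581 N).
Azimuth = atan2(+0.008750, -0.01581) = 151.0° ≈ 151°.

151°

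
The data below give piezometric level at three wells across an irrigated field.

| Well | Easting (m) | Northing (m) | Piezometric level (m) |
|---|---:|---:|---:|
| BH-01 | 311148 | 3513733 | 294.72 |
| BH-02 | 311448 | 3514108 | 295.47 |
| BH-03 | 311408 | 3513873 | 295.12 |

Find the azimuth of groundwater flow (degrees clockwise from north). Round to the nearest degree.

211°

Taking BH-01 as reference: BH-02−BH-01 = (300, 375, +0.75); BH-03−BH-01 = (260, 140, +0.40).
Solve a·Δx + b·Δy = Δh: det = 300·140 − 260·375 = -55500.
∂h/∂x = [(+0.75)·140 − (+0.40)·375] / -55500 = +0.0008108
∂h/∂y = [300·(+0.40) − 260·(+0.75)] / -55500 = +0.001351
Flow direction (−∇h) has components (-0.0008108 E, -0.001351 N).
Azimuth = atan2(E, N) = atan2(-0.0008108, -0.001351) = 211.0° ≈ 211°.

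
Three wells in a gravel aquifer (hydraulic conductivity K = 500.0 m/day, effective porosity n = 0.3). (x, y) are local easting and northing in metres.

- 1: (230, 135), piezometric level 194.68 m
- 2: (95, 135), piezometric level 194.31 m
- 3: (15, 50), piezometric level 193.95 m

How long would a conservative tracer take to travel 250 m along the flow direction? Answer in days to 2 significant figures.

With h = a·x + b·y + c and 1 as origin, the differences give:
  (-135)·a + 0·b = -0.37
  (-215)·a + (-85)·b = -0.73
Eliminate b (×(-85) and ×0, subtract): 11475·a = 31.450 → a = ∂h/∂x = +0.002741
Back-substitute: b = ∂h/∂y = +0.001656.
|∇h| = √(0.002741² + 0.001656²) = 0.003202
Seepage velocity v = K·i/n = 500.0 × 0.003202 / 0.3 = 5.337 m/day.
t = 250 / 5.337 = 46.84 days.

47 days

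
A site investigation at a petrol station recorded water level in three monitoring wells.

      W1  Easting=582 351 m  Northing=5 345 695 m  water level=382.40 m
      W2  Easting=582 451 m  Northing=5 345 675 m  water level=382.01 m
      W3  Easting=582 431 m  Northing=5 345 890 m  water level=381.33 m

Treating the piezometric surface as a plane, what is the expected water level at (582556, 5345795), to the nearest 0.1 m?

381.1 m

Three-point gradient (reference W1): Δ to W2 = (100, -20, -0.39), Δ to W3 = (80, 195, -1.07).
∂h/∂x = -0.004618, ∂h/∂y = -0.003592 (det = 21100).
h(582556, 5345795) = 382.40 + (-0.004618)·(205) + (-0.003592)·(100) = 382.40 -0.947 -0.359 = 381.094 m.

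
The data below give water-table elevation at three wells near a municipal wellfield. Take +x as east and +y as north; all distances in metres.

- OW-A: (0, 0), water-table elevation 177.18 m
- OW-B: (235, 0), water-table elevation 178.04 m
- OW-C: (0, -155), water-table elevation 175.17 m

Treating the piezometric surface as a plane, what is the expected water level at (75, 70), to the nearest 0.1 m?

∂h/∂x = (178.04 − 177.18) / (235 − 0) = +0.003660
∂h/∂y = (175.17 − 177.18) / (-155 − 0) = +0.01297
h(75, 70) = 177.18 + (+0.003660)·(75) + (+0.01297)·(70) = 177.18 +0.274 +0.908 = 178.362 m.

178.4 m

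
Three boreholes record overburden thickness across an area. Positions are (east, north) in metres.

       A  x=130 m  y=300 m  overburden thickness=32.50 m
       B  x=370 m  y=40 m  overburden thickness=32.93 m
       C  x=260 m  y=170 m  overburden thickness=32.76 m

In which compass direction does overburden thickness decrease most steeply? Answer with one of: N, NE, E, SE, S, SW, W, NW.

Taking A as reference: B−A = (240, -260, +0.43); C−A = (130, -130, +0.26).
Determinant of the coordinate differences = 240·(-130) − 130·(-260) = 2600.
∂d/∂x = [(+0.43)·(-130) − (+0.26)·(-260)] / 2600 = +0.004500
∂d/∂y = [240·(+0.26) − 130·(+0.43)] / 2600 = +0.002500
Steepest decrease is along −∇f = (-0.004500 E, -0.002500 N) → southwest.

SW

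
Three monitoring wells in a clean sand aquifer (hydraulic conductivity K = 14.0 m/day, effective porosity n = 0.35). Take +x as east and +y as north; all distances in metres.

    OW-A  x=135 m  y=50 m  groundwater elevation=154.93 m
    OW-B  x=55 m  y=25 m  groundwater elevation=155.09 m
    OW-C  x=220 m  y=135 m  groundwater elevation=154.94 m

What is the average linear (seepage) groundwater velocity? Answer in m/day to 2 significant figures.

With h = a·x + b·y + c and OW-A as origin, the differences give:
  (-80)·a + (-25)·b = +0.16
  85·a + 85·b = +0.01
Eliminate b (×85 and ×(-25), subtract): -4675·a = 13.850 → a = ∂h/∂x = -0.002963
Back-substitute: b = ∂h/∂y = +0.003080.
|∇h| = √(-0.002963² + 0.003080²) = 0.004274
Seepage velocity v = K·i/n = 14.0 × 0.004274 / 0.35 = 0.171 m/day.

0.17 m/day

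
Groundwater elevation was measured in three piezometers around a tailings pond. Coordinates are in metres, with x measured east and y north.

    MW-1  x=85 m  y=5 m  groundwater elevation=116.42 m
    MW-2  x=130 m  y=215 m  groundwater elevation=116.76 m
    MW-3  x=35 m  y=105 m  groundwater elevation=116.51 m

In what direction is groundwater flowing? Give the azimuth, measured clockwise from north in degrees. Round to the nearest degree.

With h = a·x + b·y + c and MW-1 as origin, the differences give:
  45·a + 210·b = +0.34
  (-50)·a + 100·b = +0.09
Eliminate b (×100 and ×210, subtract): 15000·a = 15.100 → a = ∂h/∂x = +0.001007
Back-substitute: b = ∂h/∂y = +0.001403.
Flow direction (−∇h) has components (-0.001007 E, -0.001403 N).
Azimuth = atan2(E, N) = atan2(-0.001007, -0.001403) = 215.7° ≈ 216°.

216°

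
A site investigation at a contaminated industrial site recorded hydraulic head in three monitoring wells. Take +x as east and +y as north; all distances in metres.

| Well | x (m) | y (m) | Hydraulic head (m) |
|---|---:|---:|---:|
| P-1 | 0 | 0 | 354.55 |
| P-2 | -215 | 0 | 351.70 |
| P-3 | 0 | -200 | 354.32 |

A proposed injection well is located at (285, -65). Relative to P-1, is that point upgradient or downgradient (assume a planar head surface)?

upgradient

∂h/∂x = (351.70 − 354.55) / (-215 − 0) = +0.01326
∂h/∂y = (354.32 − 354.55) / (-200 − 0) = +0.001150
Head at (285, -65) = 354.55 + (+0.01326)·(285) + (+0.001150)·(-65) = 358.25 m.
That is higher than the 354.55 m at P-1, so the point is upgradient.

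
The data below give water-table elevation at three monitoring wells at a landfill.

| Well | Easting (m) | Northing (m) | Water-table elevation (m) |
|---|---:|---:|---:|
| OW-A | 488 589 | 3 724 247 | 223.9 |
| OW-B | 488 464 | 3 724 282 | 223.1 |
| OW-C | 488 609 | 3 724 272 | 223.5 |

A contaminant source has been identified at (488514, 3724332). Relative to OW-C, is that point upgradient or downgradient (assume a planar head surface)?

downgradient

With h = a·x + b·y + c and OW-A as origin, the differences give:
  (-125)·a + 35·b = -0.8
  20·a + 25·b = -0.4
Eliminate b (×25 and ×35, subtract): -3825·a = -6.00 → a = ∂h/∂x = +0.001569
Back-substitute: b = ∂h/∂y = -0.01725.
Head at (488514, 3724332) = 223.9 + (+0.001569)·(-75) + (-0.01725)·(85) = 222.32 m.
That is lower than the 223.5 m at OW-C, so the point is downgradient.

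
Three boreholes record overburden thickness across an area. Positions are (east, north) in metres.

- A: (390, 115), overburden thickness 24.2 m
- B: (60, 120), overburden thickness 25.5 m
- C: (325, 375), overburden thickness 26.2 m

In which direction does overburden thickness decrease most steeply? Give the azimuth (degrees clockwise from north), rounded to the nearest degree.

Taking A as reference: B−A = (-330, 5, +1.3); C−A = (-65, 260, +2.0).
Solve a·Δx + b·Δy = Δd: det = (-330)·260 − (-65)·5 = -85475.
∂d/∂x = [(+1.3)·260 − (+2.0)·5] / -85475 = -0.003837
∂d/∂y = [(-330)·(+2.0) − (-65)·(+1.3)] / -85475 = +0.006733
Steepest decrease is along −∇f: components (+0.003837 E, -0.006733 N).
Azimuth = atan2(+0.003837, -0.006733) = 150.3° ≈ 150°.

150°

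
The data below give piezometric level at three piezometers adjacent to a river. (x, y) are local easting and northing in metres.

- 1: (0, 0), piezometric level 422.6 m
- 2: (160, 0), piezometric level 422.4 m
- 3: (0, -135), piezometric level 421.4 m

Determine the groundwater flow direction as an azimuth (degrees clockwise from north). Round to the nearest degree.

∂h/∂x = (422.4 − 422.6) / (160 − 0) = -0.001250
∂h/∂y = (421.4 − 422.6) / (-135 − 0) = +0.008889
Flow direction (−∇h) has components (+0.001250 E, -0.008889 N).
Azimuth = atan2(E, N) = atan2(+0.001250, -0.008889) = 172.0° ≈ 172°.

172°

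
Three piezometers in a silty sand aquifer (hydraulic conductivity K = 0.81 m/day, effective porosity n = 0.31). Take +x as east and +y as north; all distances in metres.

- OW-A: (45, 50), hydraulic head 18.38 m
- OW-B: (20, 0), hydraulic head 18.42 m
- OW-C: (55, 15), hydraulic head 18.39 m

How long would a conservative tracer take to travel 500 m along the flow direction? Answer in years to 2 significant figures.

Taking OW-A as reference: OW-B−OW-A = (-25, -50, +0.04); OW-C−OW-A = (10, -35, +0.01).
Determinant of the coordinate differences = (-25)·(-35) − 10·(-50) = 1375.
∂h/∂x = [(+0.04)·(-35) − (+0.01)·(-50)] / 1375 = -0.0006545
∂h/∂y = [(-25)·(+0.01) − 10·(+0.04)] / 1375 = -0.0004727
|∇h| = √(-0.0006545² + -0.0004727²) = 0.0008074
Seepage velocity v = K·i/n = 0.81 × 0.0008074 / 0.31 = 0.00211 m/day.
t = 500 / 0.00211 = 2.37e+05 days = 649 years.

650 years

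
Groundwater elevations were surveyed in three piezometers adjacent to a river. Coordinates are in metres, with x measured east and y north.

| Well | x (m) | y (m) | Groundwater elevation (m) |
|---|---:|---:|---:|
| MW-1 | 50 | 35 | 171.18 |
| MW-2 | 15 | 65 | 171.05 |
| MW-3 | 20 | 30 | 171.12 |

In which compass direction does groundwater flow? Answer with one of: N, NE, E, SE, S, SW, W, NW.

NW

Taking MW-1 as reference: MW-2−MW-1 = (-35, 30, -0.13); MW-3−MW-1 = (-30, -5, -0.06).
Solve a·Δx + b·Δy = Δh: det = (-35)·(-5) − (-30)·30 = 1075.
∂h/∂x = [(-0.13)·(-5) − (-0.06)·30] / 1075 = +0.002279
∂h/∂y = [(-35)·(-0.06) − (-30)·(-0.13)] / 1075 = -0.001674
Flow = −∇h = (-0.002279 east, +0.001674 north), which points northwest.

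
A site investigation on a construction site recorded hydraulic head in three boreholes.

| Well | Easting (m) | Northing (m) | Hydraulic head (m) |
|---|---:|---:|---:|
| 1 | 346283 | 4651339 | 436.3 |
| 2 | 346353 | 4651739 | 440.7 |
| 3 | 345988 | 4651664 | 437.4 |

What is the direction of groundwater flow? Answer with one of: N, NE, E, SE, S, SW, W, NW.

SW

Differences from 1: to 2 (Δx, Δy, Δh) = (70, 400, +4.4); to 3 = (-295, 325, +1.1).
Solve a·Δx + b·Δy = Δh: det = 70·325 − (-295)·400 = 140750.
∂h/∂x = [(+4.4)·325 − (+1.1)·400] / 140750 = +0.007034
∂h/∂y = [70·(+1.1) − (-295)·(+4.4)] / 140750 = +0.009769
Flow = −∇h = (-0.007034 east, -0.009769 north), which points southwest.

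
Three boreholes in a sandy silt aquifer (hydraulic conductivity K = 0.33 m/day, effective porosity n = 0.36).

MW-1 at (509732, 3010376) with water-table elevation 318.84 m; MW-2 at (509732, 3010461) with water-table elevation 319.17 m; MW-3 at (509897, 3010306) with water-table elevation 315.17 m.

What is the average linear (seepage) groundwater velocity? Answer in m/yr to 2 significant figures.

7.0 m/yr

Three-point gradient (reference MW-1): Δ to MW-2 = (0, 85, +0.33), Δ to MW-3 = (165, -70, -3.67).
∂h/∂x = -0.02060, ∂h/∂y = +0.003882 (det = -14025).
|∇h| = √(-0.02060² + 0.003882²) = 0.02096
Seepage velocity v = K·i/n = 0.33 × 0.02096 / 0.36 = 0.01921 m/day = 7.016 m/yr.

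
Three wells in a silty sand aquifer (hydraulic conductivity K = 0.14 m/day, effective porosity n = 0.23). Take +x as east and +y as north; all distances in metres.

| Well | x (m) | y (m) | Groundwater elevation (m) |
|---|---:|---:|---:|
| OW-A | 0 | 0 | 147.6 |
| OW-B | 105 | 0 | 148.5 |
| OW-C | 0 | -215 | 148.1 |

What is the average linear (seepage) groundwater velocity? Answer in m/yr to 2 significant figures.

2.0 m/yr

∂h/∂x = (148.5 − 147.6) / (105 − 0) = +0.008571
∂h/∂y = (148.1 − 147.6) / (-215 − 0) = -0.002326
|∇h| = √(0.008571² + -0.002326²) = 0.008881
Seepage velocity v = K·i/n = 0.14 × 0.008881 / 0.23 = 0.005406 m/day = 1.975 m/yr.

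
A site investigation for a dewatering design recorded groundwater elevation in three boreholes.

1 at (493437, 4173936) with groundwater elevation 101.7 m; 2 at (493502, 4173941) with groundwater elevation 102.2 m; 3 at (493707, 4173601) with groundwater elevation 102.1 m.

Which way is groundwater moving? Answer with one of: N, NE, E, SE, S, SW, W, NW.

With h = a·x + b·y + c and 1 as origin, the differences give:
  65·a + 5·b = +0.5
  270·a + (-335)·b = +0.4
Eliminate b (×(-335) and ×5, subtract): -23125·a = -169.50 → a = ∂h/∂x = +0.007330
Back-substitute: b = ∂h/∂y = +0.004714.
Flow = −∇h = (-0.007330 east, -0.004714 north), which points southwest.

SW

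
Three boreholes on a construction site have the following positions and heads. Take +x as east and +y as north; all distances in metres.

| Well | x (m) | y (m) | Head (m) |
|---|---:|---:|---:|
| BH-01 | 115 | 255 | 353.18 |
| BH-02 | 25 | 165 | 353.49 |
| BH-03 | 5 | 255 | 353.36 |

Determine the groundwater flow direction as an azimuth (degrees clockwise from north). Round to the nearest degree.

042°

Three-point gradient (reference BH-01): Δ to BH-02 = (-90, -90, +0.31), Δ to BH-03 = (-110, 0, +0.18).
∂h/∂x = -0.001636, ∂h/∂y = -0.001808 (det = -9900).
Flow direction (−∇h) has components (+0.001636 E, +0.001808 N).
Azimuth = atan2(E, N) = atan2(+0.001636, +0.001808) = 42.1° ≈ 042°.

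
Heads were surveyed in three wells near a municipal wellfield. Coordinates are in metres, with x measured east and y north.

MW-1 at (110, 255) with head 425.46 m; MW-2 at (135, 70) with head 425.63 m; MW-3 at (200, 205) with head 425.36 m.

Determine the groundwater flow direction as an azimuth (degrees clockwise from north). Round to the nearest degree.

057°

With h = a·x + b·y + c and MW-1 as origin, the differences give:
  25·a + (-185)·b = +0.17
  90·a + (-50)·b = -0.10
Eliminate b (×(-50) and ×(-185), subtract): 15400·a = -27.000 → a = ∂h/∂x = -0.001753
Back-substitute: b = ∂h/∂y = -0.001156.
Flow direction (−∇h) has components (+0.001753 E, +0.001156 N).
Azimuth = atan2(E, N) = atan2(+0.001753, +0.001156) = 56.6° ≈ 057°.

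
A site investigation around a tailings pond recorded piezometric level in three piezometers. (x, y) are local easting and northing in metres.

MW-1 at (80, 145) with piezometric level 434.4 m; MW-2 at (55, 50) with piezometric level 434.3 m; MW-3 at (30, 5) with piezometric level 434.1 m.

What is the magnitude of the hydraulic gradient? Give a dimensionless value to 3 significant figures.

Taking MW-1 as reference: MW-2−MW-1 = (-25, -95, -0.1); MW-3−MW-1 = (-50, -140, -0.3).
Determinant of the coordinate differences = (-25)·(-140) − (-50)·(-95) = -1250.
∂h/∂x = [(-0.1)·(-140) − (-0.3)·(-95)] / -1250 = +0.01160
∂h/∂y = [(-25)·(-0.3) − (-50)·(-0.1)] / -1250 = -0.002000
|∇h| = √(0.01160² + -0.002000²) = 0.01177

0.0118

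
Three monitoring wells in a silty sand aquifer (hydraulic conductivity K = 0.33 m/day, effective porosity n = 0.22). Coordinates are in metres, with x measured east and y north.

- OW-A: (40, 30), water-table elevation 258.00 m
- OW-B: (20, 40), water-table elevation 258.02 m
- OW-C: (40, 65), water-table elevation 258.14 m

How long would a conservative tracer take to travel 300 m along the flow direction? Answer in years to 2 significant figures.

130 years

Differences from OW-A: to OW-B (Δx, Δy, Δh) = (-20, 10, +0.02); to OW-C = (0, 35, +0.14).
Solve a·Δx + b·Δy = Δh: det = (-20)·35 − 0·10 = -700.
∂h/∂x = [(+0.02)·35 − (+0.14)·10] / -700 = +0.001000
∂h/∂y = [(-20)·(+0.14) − 0·(+0.02)] / -700 = +0.004000
|∇h| = √(0.001000² + 0.004000²) = 0.004123
Seepage velocity v = K·i/n = 0.33 × 0.004123 / 0.22 = 0.006184 m/day.
t = 300 / 0.006184 = 4.851e+04 days = 133 years.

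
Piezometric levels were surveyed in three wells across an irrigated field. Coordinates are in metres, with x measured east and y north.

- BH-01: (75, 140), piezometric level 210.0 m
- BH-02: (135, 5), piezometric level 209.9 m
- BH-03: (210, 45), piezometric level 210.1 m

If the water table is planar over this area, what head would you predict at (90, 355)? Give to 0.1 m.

210.4 m

Differences from BH-01: to BH-02 (Δx, Δy, Δh) = (60, -135, -0.1); to BH-03 = (135, -95, +0.1).
Determinant of the coordinate differences = 60·(-95) − 135·(-135) = 12525.
∂h/∂x = [(-0.1)·(-95) − (+0.1)·(-135)] / 12525 = +0.001836
∂h/∂y = [60·(+0.1) − 135·(-0.1)] / 12525 = +0.001557
h(90, 355) = 210.0 + (+0.001836)·(15) + (+0.001557)·(215) = 210.0 +0.028 +0.335 = 210.362 m.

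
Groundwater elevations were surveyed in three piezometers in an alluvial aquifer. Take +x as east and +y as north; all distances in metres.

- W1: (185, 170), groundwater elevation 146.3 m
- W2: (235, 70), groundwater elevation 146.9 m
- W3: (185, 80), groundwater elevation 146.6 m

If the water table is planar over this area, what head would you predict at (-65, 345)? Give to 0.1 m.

Differences from W1: to W2 (Δx, Δy, Δh) = (50, -100, +0.6); to W3 = (0, -90, +0.3).
Determinant of the coordinate differences = 50·(-90) − 0·(-100) = -4500.
∂h/∂x = [(+0.6)·(-90) − (+0.3)·(-100)] / -4500 = +0.005333
∂h/∂y = [50·(+0.3) − 0·(+0.6)] / -4500 = -0.003333
h(-65, 345) = 146.3 + (+0.005333)·(-250) + (-0.003333)·(175) = 146.3 -1.333 -0.583 = 144.383 m.

144.4 m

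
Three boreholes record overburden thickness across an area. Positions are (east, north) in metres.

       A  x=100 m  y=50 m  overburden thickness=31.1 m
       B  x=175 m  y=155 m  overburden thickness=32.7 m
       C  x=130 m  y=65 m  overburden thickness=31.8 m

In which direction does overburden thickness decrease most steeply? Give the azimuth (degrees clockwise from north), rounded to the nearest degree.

With d = a·x + b·y + c and A as origin, the differences give:
  75·a + 105·b = +1.6
  30·a + 15·b = +0.7
Eliminate b (×15 and ×105, subtract): -2025·a = -49.50 → a = ∂d/∂x = +0.02444
Back-substitute: b = ∂d/∂y = -0.002222.
Steepest decrease is along −∇f: components (-0.02444 E, +0.002222 N).
Azimuth = atan2(-0.02444, +0.002222) = 275.2° ≈ 275°.

275°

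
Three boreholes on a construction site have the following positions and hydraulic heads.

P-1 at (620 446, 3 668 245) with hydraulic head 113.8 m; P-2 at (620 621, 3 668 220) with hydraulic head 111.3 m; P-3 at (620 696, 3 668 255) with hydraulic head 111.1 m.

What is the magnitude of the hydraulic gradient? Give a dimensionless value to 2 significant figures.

0.022

Three-point gradient (reference P-1): Δ to P-2 = (175, -25, -2.5), Δ to P-3 = (250, 10, -2.7).
∂h/∂x = -0.01156, ∂h/∂y = +0.01906 (det = 8000).
|∇h| = √(-0.01156² + 0.01906²) = 0.02229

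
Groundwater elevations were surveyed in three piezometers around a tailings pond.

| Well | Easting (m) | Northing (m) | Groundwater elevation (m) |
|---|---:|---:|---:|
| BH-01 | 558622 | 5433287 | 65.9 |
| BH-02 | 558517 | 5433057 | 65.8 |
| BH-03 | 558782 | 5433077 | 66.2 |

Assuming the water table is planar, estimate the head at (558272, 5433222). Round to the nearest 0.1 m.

65.4 m

Three-point gradient (reference BH-01): Δ to BH-02 = (-105, -230, -0.1), Δ to BH-03 = (160, -210, +0.3).
∂h/∂x = +0.001529, ∂h/∂y = -0.0002634 (det = 58850).
h(558272, 5433222) = 65.9 + (+0.001529)·(-350) + (-0.0002634)·(-65) = 65.9 -0.535 +0.017 = 65.382 m.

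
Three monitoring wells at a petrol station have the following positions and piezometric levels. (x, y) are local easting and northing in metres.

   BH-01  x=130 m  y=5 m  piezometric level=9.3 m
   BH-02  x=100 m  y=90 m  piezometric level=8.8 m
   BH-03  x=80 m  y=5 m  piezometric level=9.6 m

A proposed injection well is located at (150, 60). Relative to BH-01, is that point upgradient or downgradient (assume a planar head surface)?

downgradient

Taking BH-01 as reference: BH-02−BH-01 = (-30, 85, -0.5); BH-03−BH-01 = (-50, 0, +0.3).
Solve a·Δx + b·Δy = Δh: det = (-30)·0 − (-50)·85 = 4250.
∂h/∂x = [(-0.5)·0 − (+0.3)·85] / 4250 = -0.006000
∂h/∂y = [(-30)·(+0.3) − (-50)·(-0.5)] / 4250 = -0.008000
Head at (150, 60) = 9.3 + (-0.006000)·(20) + (-0.008000)·(55) = 8.74 m.
That is lower than the 9.3 m at BH-01, so the point is downgradient.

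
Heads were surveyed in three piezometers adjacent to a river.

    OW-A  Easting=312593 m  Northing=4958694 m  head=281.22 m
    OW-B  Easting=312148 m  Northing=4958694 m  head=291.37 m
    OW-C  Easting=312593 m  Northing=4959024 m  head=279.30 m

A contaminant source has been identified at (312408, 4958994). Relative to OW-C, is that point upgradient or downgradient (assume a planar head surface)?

upgradient

∂h/∂x = (291.37 − 281.22) / (312148 − 312593) = -0.02281
∂h/∂y = (279.30 − 281.22) / (4959024 − 4958694) = -0.005818
Head at (312408, 4958994) = 281.22 + (-0.02281)·(-185) + (-0.005818)·(300) = 283.69 m.
That is higher than the 279.30 m at OW-C, so the point is upgradient.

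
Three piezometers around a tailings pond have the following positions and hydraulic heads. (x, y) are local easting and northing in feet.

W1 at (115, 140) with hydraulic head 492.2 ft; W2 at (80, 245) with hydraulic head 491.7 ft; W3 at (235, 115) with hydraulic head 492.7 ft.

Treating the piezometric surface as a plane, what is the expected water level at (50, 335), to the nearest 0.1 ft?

491.3 ft

With h = a·x + b·y + c and W1 as origin, the differences give:
  (-35)·a + 105·b = -0.5
  120·a + (-25)·b = +0.5
Eliminate b (×(-25) and ×105, subtract): -11725·a = -40.00 → a = ∂h/∂x = +0.003412
Back-substitute: b = ∂h/∂y = -0.003625.
h(50, 335) = 492.2 + (+0.003412)·(-65) + (-0.003625)·(195) = 492.2 -0.222 -0.707 = 491.271 ft.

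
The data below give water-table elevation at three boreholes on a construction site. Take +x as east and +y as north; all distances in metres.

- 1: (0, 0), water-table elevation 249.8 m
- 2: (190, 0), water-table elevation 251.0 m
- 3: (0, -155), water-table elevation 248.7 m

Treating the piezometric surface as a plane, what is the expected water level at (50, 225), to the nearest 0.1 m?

∂h/∂x = (251.0 − 249.8) / (190 − 0) = +0.006316
∂h/∂y = (248.7 − 249.8) / (-155 − 0) = +0.007097
h(50, 225) = 249.8 + (+0.006316)·(50) + (+0.007097)·(225) = 249.8 +0.316 +1.597 = 251.713 m.

251.7 m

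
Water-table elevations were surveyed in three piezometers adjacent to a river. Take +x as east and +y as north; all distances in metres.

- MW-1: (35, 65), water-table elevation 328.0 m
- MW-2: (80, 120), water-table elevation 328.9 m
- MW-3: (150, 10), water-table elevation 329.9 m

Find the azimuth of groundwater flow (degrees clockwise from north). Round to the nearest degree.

263°

Taking MW-1 as reference: MW-2−MW-1 = (45, 55, +0.9); MW-3−MW-1 = (115, -55, +1.9).
Determinant of the coordinate differences = 45·(-55) − 115·55 = -8800.
∂h/∂x = [(+0.9)·(-55) − (+1.9)·55] / -8800 = +0.01750
∂h/∂y = [45·(+1.9) − 115·(+0.9)] / -8800 = +0.002045
Flow direction (−∇h) has components (-0.01750 E, -0.002045 N).
Azimuth = atan2(E, N) = atan2(-0.01750, -0.002045) = 263.3° ≈ 263°.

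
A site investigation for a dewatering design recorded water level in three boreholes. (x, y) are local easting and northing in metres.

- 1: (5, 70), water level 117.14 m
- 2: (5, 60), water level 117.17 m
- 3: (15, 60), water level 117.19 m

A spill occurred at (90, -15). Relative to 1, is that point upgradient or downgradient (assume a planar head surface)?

With h = a·x + b·y + c and 1 as origin, the differences give:
  0·a + (-10)·b = +0.03
  10·a + (-10)·b = +0.05
Eliminate b (×(-10) and ×(-10), subtract): 100·a = 0.200 → a = ∂h/∂x = +0.002000
Back-substitute: b = ∂h/∂y = -0.003000.
Head at (90, -15) = 117.14 + (+0.002000)·(85) + (-0.003000)·(-85) = 117.56 m.
That is higher than the 117.14 m at 1, so the point is upgradient.

upgradient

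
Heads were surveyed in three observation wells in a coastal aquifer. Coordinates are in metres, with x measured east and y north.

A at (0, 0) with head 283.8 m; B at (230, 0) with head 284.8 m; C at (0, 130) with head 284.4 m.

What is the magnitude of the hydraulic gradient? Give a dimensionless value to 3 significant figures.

∂h/∂x = (284.8 − 283.8) / (230 − 0) = +0.004348
∂h/∂y = (284.4 − 283.8) / (130 − 0) = +0.004615
|∇h| = √(0.004348² + 0.004615²) = 0.006341

0.00634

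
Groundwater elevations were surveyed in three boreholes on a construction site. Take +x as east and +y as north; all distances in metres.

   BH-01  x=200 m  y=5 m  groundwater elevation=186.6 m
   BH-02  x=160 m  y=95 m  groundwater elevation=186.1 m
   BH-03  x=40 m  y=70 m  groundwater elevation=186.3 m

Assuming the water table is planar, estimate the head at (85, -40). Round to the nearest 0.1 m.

Taking BH-01 as reference: BH-02−BH-01 = (-40, 90, -0.5); BH-03−BH-01 = (-160, 65, -0.3).
Determinant of the coordinate differences = (-40)·65 − (-160)·90 = 11800.
∂h/∂x = [(-0.5)·65 − (-0.3)·90] / 11800 = -0.0004661
∂h/∂y = [(-40)·(-0.3) − (-160)·(-0.5)] / 11800 = -0.005763
h(85, -40) = 186.6 + (-0.0004661)·(-115) + (-0.005763)·(-45) = 186.6 +0.054 +0.259 = 186.913 m.

186.9 m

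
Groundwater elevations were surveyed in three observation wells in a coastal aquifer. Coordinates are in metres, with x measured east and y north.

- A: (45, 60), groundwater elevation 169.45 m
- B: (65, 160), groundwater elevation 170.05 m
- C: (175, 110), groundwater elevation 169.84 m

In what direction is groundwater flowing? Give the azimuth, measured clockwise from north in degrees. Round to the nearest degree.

187°

Differences from A: to B (Δx, Δy, Δh) = (20, 100, +0.60); to C = (130, 50, +0.39).
Solve a·Δx + b·Δy = Δh: det = 20·50 − 130·100 = -12000.
∂h/∂x = [(+0.60)·50 − (+0.39)·100] / -12000 = +0.0007500
∂h/∂y = [20·(+0.39) − 130·(+0.60)] / -12000 = +0.005850
Flow direction (−∇h) has components (-0.0007500 E, -0.005850 N).
Azimuth = atan2(E, N) = atan2(-0.0007500, -0.005850) = 187.3° ≈ 187°.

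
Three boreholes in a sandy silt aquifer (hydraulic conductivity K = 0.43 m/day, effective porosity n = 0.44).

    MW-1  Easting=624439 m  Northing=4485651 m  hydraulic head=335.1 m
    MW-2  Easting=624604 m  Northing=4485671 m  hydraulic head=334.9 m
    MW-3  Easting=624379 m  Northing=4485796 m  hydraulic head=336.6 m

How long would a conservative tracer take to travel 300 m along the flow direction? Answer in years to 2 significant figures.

Three-point gradient (reference MW-1): Δ to MW-2 = (165, 20, -0.2), Δ to MW-3 = (-60, 145, +1.5).
∂h/∂x = -0.002348, ∂h/∂y = +0.009373 (det = 25125).
|∇h| = √(-0.002348² + 0.009373²) = 0.009663
Seepage velocity v = K·i/n = 0.43 × 0.009663 / 0.44 = 0.009443 m/day.
t = 300 / 0.009443 = 3.177e+04 days = 87 years.

87 years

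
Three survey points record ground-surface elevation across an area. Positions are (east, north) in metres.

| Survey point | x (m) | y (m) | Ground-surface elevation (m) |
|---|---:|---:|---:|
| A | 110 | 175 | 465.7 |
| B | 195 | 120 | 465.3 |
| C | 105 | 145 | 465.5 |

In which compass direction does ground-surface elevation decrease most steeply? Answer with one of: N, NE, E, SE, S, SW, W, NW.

Differences from A: to B (Δx, Δy, Δh) = (85, -55, -0.4); to C = (-5, -30, -0.2).
Determinant of the coordinate differences = 85·(-30) − (-5)·(-55) = -2825.
∂z/∂x = [(-0.4)·(-30) − (-0.2)·(-55)] / -2825 = -0.0003540
∂z/∂y = [85·(-0.2) − (-5)·(-0.4)] / -2825 = +0.006726
Steepest decrease is along −∇f = (+0.0003540 E, -0.006726 N) → south.

S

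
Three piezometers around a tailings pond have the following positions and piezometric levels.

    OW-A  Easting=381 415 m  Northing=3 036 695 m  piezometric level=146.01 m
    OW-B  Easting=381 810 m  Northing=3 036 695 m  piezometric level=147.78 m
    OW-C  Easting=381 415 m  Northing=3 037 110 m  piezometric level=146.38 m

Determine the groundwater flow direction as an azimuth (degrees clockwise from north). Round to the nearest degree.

∂h/∂x = (147.78 − 146.01) / (381810 − 381415) = +0.004481
∂h/∂y = (146.38 − 146.01) / (3037110 − 3036695) = +0.0008916
Flow direction (−∇h) has components (-0.004481 E, -0.0008916 N).
Azimuth = atan2(E, N) = atan2(-0.004481, -0.0008916) = 258.7° ≈ 259°.

259°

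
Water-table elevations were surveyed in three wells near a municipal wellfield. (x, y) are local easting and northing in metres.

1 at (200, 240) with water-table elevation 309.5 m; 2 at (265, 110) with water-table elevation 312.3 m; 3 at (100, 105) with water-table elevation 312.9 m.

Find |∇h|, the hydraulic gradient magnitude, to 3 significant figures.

Three-point gradient (reference 1): Δ to 2 = (65, -130, +2.8), Δ to 3 = (-100, -135, +3.4).
∂h/∂x = -0.002939, ∂h/∂y = -0.02301 (det = -21775).
|∇h| = √(-0.002939² + -0.02301²) = 0.0232

0.0232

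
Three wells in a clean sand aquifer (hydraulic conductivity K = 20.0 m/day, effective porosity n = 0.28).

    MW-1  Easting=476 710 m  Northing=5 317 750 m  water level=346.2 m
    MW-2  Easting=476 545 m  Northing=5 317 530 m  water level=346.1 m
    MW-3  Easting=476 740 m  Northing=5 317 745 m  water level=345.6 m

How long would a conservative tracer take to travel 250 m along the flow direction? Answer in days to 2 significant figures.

160 days

Three-point gradient (reference MW-1): Δ to MW-2 = (-165, -220, -0.1), Δ to MW-3 = (30, -5, -0.6).
∂h/∂x = -0.01771, ∂h/∂y = +0.01374 (det = 7425).
|∇h| = √(-0.01771² + 0.01374²) = 0.02241
Seepage velocity v = K·i/n = 20.0 × 0.02241 / 0.28 = 1.601 m/day.
t = 250 / 1.601 = 156.2 days.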